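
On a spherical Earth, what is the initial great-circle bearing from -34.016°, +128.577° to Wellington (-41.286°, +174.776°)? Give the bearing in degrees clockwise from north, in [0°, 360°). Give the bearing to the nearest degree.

Δλ = 174.776 − 128.577 = 46.199°.
θ = atan2( sin Δλ · cos φ₂ , cos φ₁ · sin φ₂ − sin φ₁ · cos φ₂ · cos Δλ )
  = atan2(0.54234, -0.25595) = 115.265° → normalised to [0°, 360°): 115.265°.

115°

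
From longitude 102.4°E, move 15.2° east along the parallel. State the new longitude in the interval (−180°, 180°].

117.6°E

Start at +102.4°; shift +15.2° → +117.6°.
+117.6° already lies in (−180°, 180°].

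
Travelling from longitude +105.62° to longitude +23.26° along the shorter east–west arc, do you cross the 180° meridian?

Signed shortest Δλ = ((23.26 − 105.62 + 180) mod 360) − 180 = -82.36°.
Going west by 82.36° from +105.62° reaches +23.26° without touching 180°.

No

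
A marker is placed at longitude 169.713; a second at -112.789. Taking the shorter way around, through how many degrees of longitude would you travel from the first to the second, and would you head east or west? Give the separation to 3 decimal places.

77.498° east

Raw difference: -112.789 − 169.713 = -282.502°.
Normalise into (−180°, 180°]: -282.502° + 360° = 77.498°.
Positive ⇒ the second point lies to the east; separation 77.498°.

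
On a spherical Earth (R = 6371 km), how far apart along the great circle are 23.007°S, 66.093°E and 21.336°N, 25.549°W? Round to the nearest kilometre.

11075 km

Δλ = -25.549 − 66.093 = -91.642°.
Δφ = 21.336 − -23.007 = 44.343°.
a = sin²(Δφ/2) + cos φ₁ · cos φ₂ · sin²(Δλ/2) = 0.583385.
c = 2·atan2(√a, √(1−a)) = 1.73835 rad → d = 6371·c ≈ 11075.03 km.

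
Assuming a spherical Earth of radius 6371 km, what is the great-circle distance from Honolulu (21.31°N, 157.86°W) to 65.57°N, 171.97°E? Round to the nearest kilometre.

Δλ = 171.97 − -157.86 = 329.83°; wrapped into (−180°, 180°]: -30.17°.
Δφ = 65.57 − 21.31 = 44.26°.
a = sin²(Δφ/2) + cos φ₁ · cos φ₂ · sin²(Δλ/2) = 0.168007.
c = 2·atan2(√a, √(1−a)) = 0.84466 rad → d = 6371·c ≈ 5381.32 km.

5381 km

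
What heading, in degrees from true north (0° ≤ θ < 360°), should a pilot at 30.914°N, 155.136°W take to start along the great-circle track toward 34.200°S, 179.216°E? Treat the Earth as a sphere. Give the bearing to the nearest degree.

202°

Δλ = 179.216 − -155.136 = 334.352°; wrapped into (−180°, 180°]: -25.648°.
θ = atan2( sin Δλ · cos φ₂ , cos φ₁ · sin φ₂ − sin φ₁ · cos φ₂ · cos Δλ )
  = atan2(-0.35799, -0.86528) = -157.524° → normalised to [0°, 360°): 202.476°.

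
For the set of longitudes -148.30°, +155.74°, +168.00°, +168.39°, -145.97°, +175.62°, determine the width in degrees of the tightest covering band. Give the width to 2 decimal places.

Sort the longitudes: -148.30°, -145.97°, +155.74°, +168.00°, +168.39°, +175.62°.
Eastward gaps between consecutive values (wrapping around): 2.33°, 301.71°, 12.26°, 0.39°, 7.23°, 36.08°.
Largest gap = 301.71° ⇒ minimal covering band is its complement: 360° − 301.71° = 58.29°.
Band runs from +155.74° eastward to -145.97°, crossing the antimeridian.

58.29°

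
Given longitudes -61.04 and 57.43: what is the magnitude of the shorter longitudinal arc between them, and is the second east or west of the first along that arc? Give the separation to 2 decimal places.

118.47° east

Raw difference: 57.43 − -61.04 = 118.47°.
Normalise into (−180°, 180°]: 118.47° stays 118.47°.
Positive ⇒ the second point lies to the east; separation 118.47°.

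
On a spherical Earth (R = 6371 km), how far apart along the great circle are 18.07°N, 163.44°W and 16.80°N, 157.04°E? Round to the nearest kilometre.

4187 km

Δλ = 157.04 − -163.44 = 320.48°; wrapped into (−180°, 180°]: -39.52°.
Δφ = 16.80 − 18.07 = -1.27°.
a = sin²(Δφ/2) + cos φ₁ · cos φ₂ · sin²(Δλ/2) = 0.104146.
c = 2·atan2(√a, √(1−a)) = 0.65720 rad → d = 6371·c ≈ 4187.01 km.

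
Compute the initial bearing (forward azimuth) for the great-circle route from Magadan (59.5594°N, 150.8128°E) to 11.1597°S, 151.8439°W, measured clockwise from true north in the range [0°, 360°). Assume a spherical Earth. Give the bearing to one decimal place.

123.9°

Δλ = -151.8439 − 150.8128 = -302.6567°; wrapped into (−180°, 180°]: 57.3433°.
θ = atan2( sin Δλ · cos φ₂ , cos φ₁ · sin φ₂ − sin φ₁ · cos φ₂ · cos Δλ )
  = atan2(0.82600, -0.55448) = 123.873° → normalised to [0°, 360°): 123.873°.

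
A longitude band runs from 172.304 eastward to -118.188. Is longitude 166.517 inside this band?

No

Band width going east from +172.304° to -118.188°: ((-118.188 − 172.304) mod 360) = 69.508°.
Offset of +166.517° east of the west edge: ((166.517 − 172.304) mod 360) = 354.213°.
354.213° > 69.508° ⇒ outside.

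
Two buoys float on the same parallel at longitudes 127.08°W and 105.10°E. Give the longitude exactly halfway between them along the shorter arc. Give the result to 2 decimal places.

169.01°E

Signed shortest Δλ from -127.08° to +105.10° is -127.82°.
Midpoint longitude = -127.08° + (-127.82°)/2 = -127.08° − 63.91° = -190.99°.
Normalise into (−180°, 180°]: +169.01°.
(The naïve average (-127.08 + +105.10)/2 = -10.99° is on the wrong side of the globe.)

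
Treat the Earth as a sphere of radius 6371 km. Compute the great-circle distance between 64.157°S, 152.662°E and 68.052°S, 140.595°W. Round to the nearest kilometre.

2887 km

Δλ = -140.595 − 152.662 = -293.257°; wrapped into (−180°, 180°]: 66.743°.
Δφ = -68.052 − -64.157 = -3.895°.
a = sin²(Δφ/2) + cos φ₁ · cos φ₂ · sin²(Δλ/2) = 0.050452.
c = 2·atan2(√a, √(1−a)) = 0.45310 rad → d = 6371·c ≈ 2886.67 km.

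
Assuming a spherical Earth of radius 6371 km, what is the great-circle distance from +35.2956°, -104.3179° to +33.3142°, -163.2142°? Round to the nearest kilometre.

5333 km

Δλ = -163.2142 − -104.3179 = -58.8963°.
Δφ = 33.3142 − 35.2956 = -1.9814°.
a = sin²(Δφ/2) + cos φ₁ · cos φ₂ · sin²(Δλ/2) = 0.165157.
c = 2·atan2(√a, √(1−a)) = 0.83701 rad → d = 6371·c ≈ 5332.59 km.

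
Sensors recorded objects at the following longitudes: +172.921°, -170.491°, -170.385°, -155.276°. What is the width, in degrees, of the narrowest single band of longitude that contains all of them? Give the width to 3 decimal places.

31.803°

Sort the longitudes: -170.491°, -170.385°, -155.276°, +172.921°.
Eastward gaps between consecutive values (wrapping around): 0.106°, 15.109°, 328.197°, 16.588°.
Largest gap = 328.197° ⇒ minimal covering band is its complement: 360° − 328.197° = 31.803°.
Band runs from +172.921° eastward to -155.276°, crossing the antimeridian.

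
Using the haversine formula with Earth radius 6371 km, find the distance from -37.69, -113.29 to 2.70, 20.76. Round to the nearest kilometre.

13937 km

Δλ = 20.76 − -113.29 = 134.05°.
Δφ = 2.70 − -37.69 = 40.39°.
a = sin²(Δφ/2) + cos φ₁ · cos φ₂ · sin²(Δλ/2) = 0.789195.
c = 2·atan2(√a, √(1−a)) = 2.18755 rad → d = 6371·c ≈ 13936.88 km.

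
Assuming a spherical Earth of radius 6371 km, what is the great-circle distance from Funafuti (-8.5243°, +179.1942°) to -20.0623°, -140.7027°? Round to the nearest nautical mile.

Δλ = -140.7027 − 179.1942 = -319.8969°; wrapped into (−180°, 180°]: 40.1031°.
Δφ = -20.0623 − -8.5243 = -11.5380°.
a = sin²(Δφ/2) + cos φ₁ · cos φ₂ · sin²(Δλ/2) = 0.119307.
c = 2·atan2(√a, √(1−a)) = 0.70535 rad → d = 6371·c ≈ 4493.78 km ≈ 2426.45 nmi.

2426 nmi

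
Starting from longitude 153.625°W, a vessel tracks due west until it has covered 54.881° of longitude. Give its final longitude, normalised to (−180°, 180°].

151.494°E

Start at -153.625°; shift −54.881° → -208.506°.
-208.506° lies outside (−180°, 180°]; add 360° → +151.494°.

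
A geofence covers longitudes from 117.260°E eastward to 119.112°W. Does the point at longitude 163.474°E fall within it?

Band width going east from +117.260° to -119.112°: ((-119.112 − 117.260) mod 360) = 123.628°.
Offset of +163.474° east of the west edge: ((163.474 − 117.260) mod 360) = 46.214°.
46.214° ≤ 123.628° ⇒ inside.

Yes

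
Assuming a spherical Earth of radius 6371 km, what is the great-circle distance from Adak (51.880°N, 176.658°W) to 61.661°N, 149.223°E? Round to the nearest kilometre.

Δλ = 149.223 − -176.658 = 325.881°; wrapped into (−180°, 180°]: -34.119°.
Δφ = 61.661 − 51.880 = 9.781°.
a = sin²(Δφ/2) + cos φ₁ · cos φ₂ · sin²(Δλ/2) = 0.032487.
c = 2·atan2(√a, √(1−a)) = 0.36246 rad → d = 6371·c ≈ 2309.25 km.

2309 km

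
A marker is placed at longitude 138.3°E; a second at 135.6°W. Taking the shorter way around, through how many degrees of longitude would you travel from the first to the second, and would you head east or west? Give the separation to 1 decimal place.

86.1° east

Raw difference: -135.6 − 138.3 = -273.9°.
Normalise into (−180°, 180°]: -273.9° + 360° = 86.1°.
Positive ⇒ the second point lies to the east; separation 86.1°.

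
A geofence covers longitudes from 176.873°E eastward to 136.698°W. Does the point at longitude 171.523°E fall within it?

Band width going east from +176.873° to -136.698°: ((-136.698 − 176.873) mod 360) = 46.429°.
Offset of +171.523° east of the west edge: ((171.523 − 176.873) mod 360) = 354.650°.
354.650° > 46.429° ⇒ outside.

No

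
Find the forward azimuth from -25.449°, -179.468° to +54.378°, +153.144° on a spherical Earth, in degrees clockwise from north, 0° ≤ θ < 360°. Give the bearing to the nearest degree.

344°

Δλ = 153.144 − -179.468 = 332.612°; wrapped into (−180°, 180°]: -27.388°.
θ = atan2( sin Δλ · cos φ₂ , cos φ₁ · sin φ₂ − sin φ₁ · cos φ₂ · cos Δλ )
  = atan2(-0.26793, 0.95623) = -15.653° → normalised to [0°, 360°): 344.347°.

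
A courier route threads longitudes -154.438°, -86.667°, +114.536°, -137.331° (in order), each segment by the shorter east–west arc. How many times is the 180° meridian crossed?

2

Leg 1: -154.438° → -86.667°, shortest Δλ = 67.771° (east) — does not cross 180°.
Leg 2: -86.667° → +114.536°, shortest Δλ = -158.797° (west) — crosses 180°.
Leg 3: +114.536° → -137.331°, shortest Δλ = 108.133° (east) — crosses 180°.
Total crossings: 2.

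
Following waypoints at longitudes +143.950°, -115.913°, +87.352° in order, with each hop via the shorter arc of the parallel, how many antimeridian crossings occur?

2

Leg 1: +143.950° → -115.913°, shortest Δλ = 100.137° (east) — crosses 180°.
Leg 2: -115.913° → +87.352°, shortest Δλ = -156.735° (west) — crosses 180°.
Total crossings: 2.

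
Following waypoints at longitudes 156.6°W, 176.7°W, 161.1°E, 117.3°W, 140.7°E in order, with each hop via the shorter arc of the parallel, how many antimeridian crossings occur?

Leg 1: -156.6° → -176.7°, shortest Δλ = -20.1° (west) — does not cross 180°.
Leg 2: -176.7° → +161.1°, shortest Δλ = -22.2° (west) — crosses 180°.
Leg 3: +161.1° → -117.3°, shortest Δλ = 81.6° (east) — crosses 180°.
Leg 4: -117.3° → +140.7°, shortest Δλ = -102.0° (west) — crosses 180°.
Total crossings: 3.

3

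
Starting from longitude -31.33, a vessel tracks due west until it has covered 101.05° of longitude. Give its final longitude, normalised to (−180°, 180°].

Start at -31.33°; shift −101.05° → -132.38°.
-132.38° already lies in (−180°, 180°].

-132.38°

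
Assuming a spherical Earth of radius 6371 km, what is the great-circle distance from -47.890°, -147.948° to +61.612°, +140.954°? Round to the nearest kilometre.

13713 km

Δλ = 140.954 − -147.948 = 288.902°; wrapped into (−180°, 180°]: -71.098°.
Δφ = 61.612 − -47.890 = 109.502°.
a = sin²(Δφ/2) + cos φ₁ · cos φ₂ · sin²(Δλ/2) = 0.774685.
c = 2·atan2(√a, √(1−a)) = 2.15241 rad → d = 6371·c ≈ 13712.99 km.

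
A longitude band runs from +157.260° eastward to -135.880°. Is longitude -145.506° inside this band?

Band width going east from +157.260° to -135.880°: ((-135.880 − 157.260) mod 360) = 66.860°.
Offset of -145.506° east of the west edge: ((-145.506 − 157.260) mod 360) = 57.234°.
57.234° ≤ 66.860° ⇒ inside.

Yes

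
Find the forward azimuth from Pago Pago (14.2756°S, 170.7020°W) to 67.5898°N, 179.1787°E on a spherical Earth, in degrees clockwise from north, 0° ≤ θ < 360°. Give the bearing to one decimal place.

356.1°

Δλ = 179.1787 − -170.7020 = 349.8807°; wrapped into (−180°, 180°]: -10.1193°.
θ = atan2( sin Δλ · cos φ₂ , cos φ₁ · sin φ₂ − sin φ₁ · cos φ₂ · cos Δλ )
  = atan2(-0.06698, 0.98848) = -3.877° → normalised to [0°, 360°): 356.123°.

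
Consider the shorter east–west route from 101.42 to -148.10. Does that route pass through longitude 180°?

Naïve |-148.10 − 101.42| = 249.52° > 180°, so the shorter arc goes the other way round — across 180°.
Signed shortest Δλ = ((-148.10 − 101.42 + 180) mod 360) − 180 = 110.48°.
Going east by 110.48° from +101.42° passes through 180° before reaching -148.10°.

Yes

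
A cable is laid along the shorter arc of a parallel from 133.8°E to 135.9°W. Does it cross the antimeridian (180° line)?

Yes

Naïve |-135.9 − 133.8| = 269.7° > 180°, so the shorter arc goes the other way round — across 180°.
Signed shortest Δλ = ((-135.9 − 133.8 + 180) mod 360) − 180 = 90.3°.
Going east by 90.3° from +133.8° passes through 180° before reaching -135.9°.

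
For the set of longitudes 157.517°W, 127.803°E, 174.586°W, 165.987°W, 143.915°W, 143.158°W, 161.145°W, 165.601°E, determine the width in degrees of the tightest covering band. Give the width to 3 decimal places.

Sort the longitudes: -174.586°, -165.987°, -161.145°, -157.517°, -143.915°, -143.158°, +127.803°, +165.601°.
Eastward gaps between consecutive values (wrapping around): 8.599°, 4.842°, 3.628°, 13.602°, 0.757°, 270.961°, 37.798°, 19.813°.
Largest gap = 270.961° ⇒ minimal covering band is its complement: 360° − 270.961° = 89.039°.
Band runs from +127.803° eastward to -143.158°, crossing the antimeridian.

89.039°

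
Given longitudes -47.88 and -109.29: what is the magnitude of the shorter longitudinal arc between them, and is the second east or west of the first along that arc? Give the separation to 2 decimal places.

61.41° west

Raw difference: -109.29 − -47.88 = -61.41°.
Normalise into (−180°, 180°]: -61.41° stays -61.41°.
Negative ⇒ the second point lies to the west; separation 61.41°.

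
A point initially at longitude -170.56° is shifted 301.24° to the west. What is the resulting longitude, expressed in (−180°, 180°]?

-111.80°

Start at -170.56°; shift −301.24° → -471.80°.
-471.80° lies outside (−180°, 180°]; add 360° → -111.80°.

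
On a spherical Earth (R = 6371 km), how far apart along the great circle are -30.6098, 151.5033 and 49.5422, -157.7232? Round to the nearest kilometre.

Δλ = -157.7232 − 151.5033 = -309.2265°; wrapped into (−180°, 180°]: 50.7735°.
Δφ = 49.5422 − -30.6098 = 80.1520°.
a = sin²(Δφ/2) + cos φ₁ · cos φ₂ · sin²(Δλ/2) = 0.517132.
c = 2·atan2(√a, √(1−a)) = 1.60507 rad → d = 6371·c ≈ 10225.89 km.

10226 km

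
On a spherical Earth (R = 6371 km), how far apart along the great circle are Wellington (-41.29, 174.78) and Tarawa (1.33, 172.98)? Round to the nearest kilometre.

4743 km

Δλ = 172.98 − 174.78 = -1.80°.
Δφ = 1.33 − -41.29 = 42.62°.
a = sin²(Δφ/2) + cos φ₁ · cos φ₂ · sin²(Δλ/2) = 0.132255.
c = 2·atan2(√a, √(1−a)) = 0.74441 rad → d = 6371·c ≈ 4742.61 km.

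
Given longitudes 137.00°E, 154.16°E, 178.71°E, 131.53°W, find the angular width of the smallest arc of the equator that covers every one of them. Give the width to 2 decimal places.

91.47°

Sort the longitudes: -131.53°, +137.00°, +154.16°, +178.71°.
Eastward gaps between consecutive values (wrapping around): 268.53°, 17.16°, 24.55°, 49.76°.
Largest gap = 268.53° ⇒ minimal covering band is its complement: 360° − 268.53° = 91.47°.
Band runs from +137.00° eastward to -131.53°, crossing the antimeridian.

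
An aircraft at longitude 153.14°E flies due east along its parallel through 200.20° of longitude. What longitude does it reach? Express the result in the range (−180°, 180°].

Start at +153.14°; shift +200.20° → +353.34°.
+353.34° lies outside (−180°, 180°]; subtract 360° → -6.66°.

6.66°W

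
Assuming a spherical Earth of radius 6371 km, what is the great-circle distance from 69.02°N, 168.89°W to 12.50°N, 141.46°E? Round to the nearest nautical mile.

Δλ = 141.46 − -168.89 = 310.35°; wrapped into (−180°, 180°]: -49.65°.
Δφ = 12.50 − 69.02 = -56.52°.
a = sin²(Δφ/2) + cos φ₁ · cos φ₂ · sin²(Δλ/2) = 0.285794.
c = 2·atan2(√a, √(1−a)) = 1.12806 rad → d = 6371·c ≈ 7186.88 km ≈ 3880.61 nmi.

3881 nmi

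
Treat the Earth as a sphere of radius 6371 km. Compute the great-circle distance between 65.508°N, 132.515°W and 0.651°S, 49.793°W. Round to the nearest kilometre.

9739 km

Δλ = -49.793 − -132.515 = 82.722°.
Δφ = -0.651 − 65.508 = -66.159°.
a = sin²(Δφ/2) + cos φ₁ · cos φ₂ · sin²(Δλ/2) = 0.478912.
c = 2·atan2(√a, √(1−a)) = 1.52861 rad → d = 6371·c ≈ 9738.76 km.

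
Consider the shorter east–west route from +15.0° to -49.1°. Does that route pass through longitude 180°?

No

Signed shortest Δλ = ((-49.1 − 15.0 + 180) mod 360) − 180 = -64.1°.
Going west by 64.1° from +15.0° reaches -49.1° without touching 180°.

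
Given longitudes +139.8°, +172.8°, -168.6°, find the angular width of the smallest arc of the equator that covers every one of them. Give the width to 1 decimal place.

Sort the longitudes: -168.6°, +139.8°, +172.8°.
Eastward gaps between consecutive values (wrapping around): 308.4°, 33.0°, 18.6°.
Largest gap = 308.4° ⇒ minimal covering band is its complement: 360° − 308.4° = 51.6°.
Band runs from +139.8° eastward to -168.6°, crossing the antimeridian.

51.6°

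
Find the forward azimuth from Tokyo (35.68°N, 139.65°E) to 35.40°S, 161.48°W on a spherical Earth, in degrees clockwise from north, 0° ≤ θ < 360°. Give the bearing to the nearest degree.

136°

Δλ = -161.48 − 139.65 = -301.13°; wrapped into (−180°, 180°]: 58.87°.
θ = atan2( sin Δλ · cos φ₂ , cos φ₁ · sin φ₂ − sin φ₁ · cos φ₂ · cos Δλ )
  = atan2(0.69775, -0.71633) = 135.753° → normalised to [0°, 360°): 135.753°.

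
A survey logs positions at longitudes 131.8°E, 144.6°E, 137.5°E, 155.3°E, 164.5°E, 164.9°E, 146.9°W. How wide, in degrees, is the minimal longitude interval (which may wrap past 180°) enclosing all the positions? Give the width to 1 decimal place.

81.3°

Sort the longitudes: -146.9°, +131.8°, +137.5°, +144.6°, +155.3°, +164.5°, +164.9°.
Eastward gaps between consecutive values (wrapping around): 278.7°, 5.7°, 7.1°, 10.7°, 9.2°, 0.4°, 48.2°.
Largest gap = 278.7° ⇒ minimal covering band is its complement: 360° − 278.7° = 81.3°.
Band runs from +131.8° eastward to -146.9°, crossing the antimeridian.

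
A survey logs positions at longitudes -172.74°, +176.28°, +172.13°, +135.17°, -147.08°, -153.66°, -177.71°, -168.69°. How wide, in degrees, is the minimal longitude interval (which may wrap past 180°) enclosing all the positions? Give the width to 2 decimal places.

Sort the longitudes: -177.71°, -172.74°, -168.69°, -153.66°, -147.08°, +135.17°, +172.13°, +176.28°.
Eastward gaps between consecutive values (wrapping around): 4.97°, 4.05°, 15.03°, 6.58°, 282.25°, 36.96°, 4.15°, 6.01°.
Largest gap = 282.25° ⇒ minimal covering band is its complement: 360° − 282.25° = 77.75°.
Band runs from +135.17° eastward to -147.08°, crossing the antimeridian.

77.75°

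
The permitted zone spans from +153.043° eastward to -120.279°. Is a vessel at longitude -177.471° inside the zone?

Yes

Band width going east from +153.043° to -120.279°: ((-120.279 − 153.043) mod 360) = 86.678°.
Offset of -177.471° east of the west edge: ((-177.471 − 153.043) mod 360) = 29.486°.
29.486° ≤ 86.678° ⇒ inside.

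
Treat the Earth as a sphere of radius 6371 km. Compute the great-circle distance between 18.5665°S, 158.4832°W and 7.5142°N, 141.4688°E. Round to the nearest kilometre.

Δλ = 141.4688 − -158.4832 = 299.9520°; wrapped into (−180°, 180°]: -60.0480°.
Δφ = 7.5142 − -18.5665 = 26.0807°.
a = sin²(Δφ/2) + cos φ₁ · cos φ₂ · sin²(Δλ/2) = 0.286207.
c = 2·atan2(√a, √(1−a)) = 1.12897 rad → d = 6371·c ≈ 7192.70 km.

7193 km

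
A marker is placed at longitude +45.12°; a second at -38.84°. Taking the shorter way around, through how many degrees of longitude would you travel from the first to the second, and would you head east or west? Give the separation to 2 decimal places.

83.96° west

Raw difference: -38.84 − 45.12 = -83.96°.
Normalise into (−180°, 180°]: -83.96° stays -83.96°.
Negative ⇒ the second point lies to the west; separation 83.96°.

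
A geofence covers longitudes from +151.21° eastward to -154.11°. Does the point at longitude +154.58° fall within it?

Band width going east from +151.21° to -154.11°: ((-154.11 − 151.21) mod 360) = 54.68°.
Offset of +154.58° east of the west edge: ((154.58 − 151.21) mod 360) = 3.37°.
3.37° ≤ 54.68° ⇒ inside.

Yes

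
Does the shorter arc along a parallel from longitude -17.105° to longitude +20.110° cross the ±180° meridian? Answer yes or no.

No

Signed shortest Δλ = ((20.110 − -17.105 + 180) mod 360) − 180 = 37.215°.
Going east by 37.215° from -17.105° reaches +20.110° without touching 180°.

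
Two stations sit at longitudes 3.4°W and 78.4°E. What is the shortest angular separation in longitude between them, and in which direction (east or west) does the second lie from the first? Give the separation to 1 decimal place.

Raw difference: 78.4 − -3.4 = 81.8°.
Normalise into (−180°, 180°]: 81.8° stays 81.8°.
Positive ⇒ the second point lies to the east; separation 81.8°.

81.8° east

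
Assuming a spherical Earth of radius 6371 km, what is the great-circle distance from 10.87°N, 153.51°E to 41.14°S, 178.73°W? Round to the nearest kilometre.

Δλ = -178.73 − 153.51 = -332.24°; wrapped into (−180°, 180°]: 27.76°.
Δφ = -41.14 − 10.87 = -52.01°.
a = sin²(Δφ/2) + cos φ₁ · cos φ₂ · sin²(Δλ/2) = 0.234799.
c = 2·atan2(√a, √(1−a)) = 1.01172 rad → d = 6371·c ≈ 6445.68 km.

6446 km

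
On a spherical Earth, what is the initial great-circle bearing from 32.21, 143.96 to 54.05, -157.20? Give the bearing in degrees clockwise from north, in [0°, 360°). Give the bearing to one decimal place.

Δλ = -157.20 − 143.96 = -301.16°; wrapped into (−180°, 180°]: 58.84°.
θ = atan2( sin Δλ · cos φ₂ , cos φ₁ · sin φ₂ − sin φ₁ · cos φ₂ · cos Δλ )
  = atan2(0.50238, 0.52303) = 43.846° → normalised to [0°, 360°): 43.846°.

43.8°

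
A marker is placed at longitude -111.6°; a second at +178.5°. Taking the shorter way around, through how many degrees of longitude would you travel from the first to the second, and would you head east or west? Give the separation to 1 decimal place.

Raw difference: 178.5 − -111.6 = 290.1°.
Normalise into (−180°, 180°]: 290.1° − 360° = -69.9°.
Negative ⇒ the second point lies to the west; separation 69.9°.

69.9° west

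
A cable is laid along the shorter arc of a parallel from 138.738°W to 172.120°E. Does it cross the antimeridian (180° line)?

Naïve |172.120 − -138.738| = 310.858° > 180°, so the shorter arc goes the other way round — across 180°.
Signed shortest Δλ = ((172.120 − -138.738 + 180) mod 360) − 180 = -49.142°.
Going west by 49.142° from -138.738° passes through 180° before reaching +172.120°.

Yes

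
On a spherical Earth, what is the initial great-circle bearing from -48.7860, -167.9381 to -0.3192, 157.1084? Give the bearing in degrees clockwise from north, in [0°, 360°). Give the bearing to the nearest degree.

317°

Δλ = 157.1084 − -167.9381 = 325.0465°; wrapped into (−180°, 180°]: -34.9535°.
θ = atan2( sin Δλ · cos φ₂ , cos φ₁ · sin φ₂ − sin φ₁ · cos φ₂ · cos Δλ )
  = atan2(-0.57290, 0.61288) = -43.069° → normalised to [0°, 360°): 316.931°.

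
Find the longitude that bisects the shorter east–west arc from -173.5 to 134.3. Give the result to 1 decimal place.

+160.4°

Signed shortest Δλ from -173.5° to +134.3° is -52.2°.
Midpoint longitude = -173.5° + (-52.2°)/2 = -173.5° − 26.1° = -199.6°.
Normalise into (−180°, 180°]: +160.4°.
(The naïve average (-173.5 + +134.3)/2 = -19.6° is on the wrong side of the globe.)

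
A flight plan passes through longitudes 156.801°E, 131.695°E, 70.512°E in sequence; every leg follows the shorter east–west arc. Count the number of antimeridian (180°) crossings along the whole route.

0

Leg 1: +156.801° → +131.695°, shortest Δλ = -25.106° (west) — does not cross 180°.
Leg 2: +131.695° → +70.512°, shortest Δλ = -61.183° (west) — does not cross 180°.
Total crossings: 0.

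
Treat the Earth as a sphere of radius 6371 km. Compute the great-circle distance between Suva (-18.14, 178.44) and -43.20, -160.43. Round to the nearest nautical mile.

1847 nmi

Δλ = -160.43 − 178.44 = -338.87°; wrapped into (−180°, 180°]: 21.13°.
Δφ = -43.20 − -18.14 = -25.06°.
a = sin²(Δφ/2) + cos φ₁ · cos φ₂ · sin²(Δλ/2) = 0.070356.
c = 2·atan2(√a, √(1−a)) = 0.53692 rad → d = 6371·c ≈ 3420.71 km ≈ 1847.04 nmi.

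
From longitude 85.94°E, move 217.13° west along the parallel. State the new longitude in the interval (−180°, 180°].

Start at +85.94°; shift −217.13° → -131.19°.
-131.19° already lies in (−180°, 180°].

131.19°W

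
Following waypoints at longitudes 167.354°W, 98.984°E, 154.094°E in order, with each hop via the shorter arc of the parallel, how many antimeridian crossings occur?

1

Leg 1: -167.354° → +98.984°, shortest Δλ = -93.662° (west) — crosses 180°.
Leg 2: +98.984° → +154.094°, shortest Δλ = 55.11° (east) — does not cross 180°.
Total crossings: 1.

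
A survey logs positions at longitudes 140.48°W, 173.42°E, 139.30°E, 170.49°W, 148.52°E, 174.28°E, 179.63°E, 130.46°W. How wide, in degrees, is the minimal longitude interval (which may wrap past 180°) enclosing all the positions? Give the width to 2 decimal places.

90.24°

Sort the longitudes: -170.49°, -140.48°, -130.46°, +139.30°, +148.52°, +173.42°, +174.28°, +179.63°.
Eastward gaps between consecutive values (wrapping around): 30.01°, 10.02°, 269.76°, 9.22°, 24.90°, 0.86°, 5.35°, 9.88°.
Largest gap = 269.76° ⇒ minimal covering band is its complement: 360° − 269.76° = 90.24°.
Band runs from +139.30° eastward to -130.46°, crossing the antimeridian.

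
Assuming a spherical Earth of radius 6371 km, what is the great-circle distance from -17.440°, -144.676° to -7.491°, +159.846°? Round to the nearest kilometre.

Δλ = 159.846 − -144.676 = 304.522°; wrapped into (−180°, 180°]: -55.478°.
Δφ = -7.491 − -17.440 = 9.949°.
a = sin²(Δφ/2) + cos φ₁ · cos φ₂ · sin²(Δλ/2) = 0.212435.
c = 2·atan2(√a, √(1−a)) = 0.95803 rad → d = 6371·c ≈ 6103.63 km.

6104 km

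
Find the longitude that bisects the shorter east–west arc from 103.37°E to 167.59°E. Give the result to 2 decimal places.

Signed shortest Δλ from +103.37° to +167.59° is +64.22°.
Midpoint longitude = +103.37° + (+64.22°)/2 = +103.37° + 32.11° = +135.48°.

135.48°E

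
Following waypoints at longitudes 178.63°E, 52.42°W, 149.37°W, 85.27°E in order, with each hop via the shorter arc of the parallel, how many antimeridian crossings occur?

2

Leg 1: +178.63° → -52.42°, shortest Δλ = 128.95° (east) — crosses 180°.
Leg 2: -52.42° → -149.37°, shortest Δλ = -96.95° (west) — does not cross 180°.
Leg 3: -149.37° → +85.27°, shortest Δλ = -125.36° (west) — crosses 180°.
Total crossings: 2.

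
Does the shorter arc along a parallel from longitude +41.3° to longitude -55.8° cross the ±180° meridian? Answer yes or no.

Signed shortest Δλ = ((-55.8 − 41.3 + 180) mod 360) − 180 = -97.1°.
Going west by 97.1° from +41.3° reaches -55.8° without touching 180°.

No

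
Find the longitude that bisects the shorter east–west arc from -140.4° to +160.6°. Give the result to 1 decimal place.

Signed shortest Δλ from -140.4° to +160.6° is -59.0°.
Midpoint longitude = -140.4° + (-59.0°)/2 = -140.4° − 29.5° = -169.9°.
(The naïve average (-140.4 + +160.6)/2 = 10.1° is on the wrong side of the globe.)

-169.9°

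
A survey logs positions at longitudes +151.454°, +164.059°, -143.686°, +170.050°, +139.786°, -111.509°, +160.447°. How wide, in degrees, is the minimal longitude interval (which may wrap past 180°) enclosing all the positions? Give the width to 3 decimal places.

Sort the longitudes: -143.686°, -111.509°, +139.786°, +151.454°, +160.447°, +164.059°, +170.050°.
Eastward gaps between consecutive values (wrapping around): 32.177°, 251.295°, 11.668°, 8.993°, 3.612°, 5.991°, 46.264°.
Largest gap = 251.295° ⇒ minimal covering band is its complement: 360° − 251.295° = 108.705°.
Band runs from +139.786° eastward to -111.509°, crossing the antimeridian.

108.705°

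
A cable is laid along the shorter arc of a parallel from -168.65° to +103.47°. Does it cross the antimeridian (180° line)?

Naïve |103.47 − -168.65| = 272.12° > 180°, so the shorter arc goes the other way round — across 180°.
Signed shortest Δλ = ((103.47 − -168.65 + 180) mod 360) − 180 = -87.88°.
Going west by 87.88° from -168.65° passes through 180° before reaching +103.47°.

Yes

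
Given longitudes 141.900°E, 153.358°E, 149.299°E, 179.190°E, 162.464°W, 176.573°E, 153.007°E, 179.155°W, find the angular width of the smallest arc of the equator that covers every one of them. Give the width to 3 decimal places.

Sort the longitudes: -179.155°, -162.464°, +141.900°, +149.299°, +153.007°, +153.358°, +176.573°, +179.190°.
Eastward gaps between consecutive values (wrapping around): 16.691°, 304.364°, 7.399°, 3.708°, 0.351°, 23.215°, 2.617°, 1.655°.
Largest gap = 304.364° ⇒ minimal covering band is its complement: 360° − 304.364° = 55.636°.
Band runs from +141.900° eastward to -162.464°, crossing the antimeridian.

55.636°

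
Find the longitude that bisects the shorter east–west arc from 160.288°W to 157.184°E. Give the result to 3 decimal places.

178.448°E

Signed shortest Δλ from -160.288° to +157.184° is -42.528°.
Midpoint longitude = -160.288° + (-42.528°)/2 = -160.288° − 21.264° = -181.552°.
Normalise into (−180°, 180°]: +178.448°.
(The naïve average (-160.288 + +157.184)/2 = -1.552° is on the wrong side of the globe.)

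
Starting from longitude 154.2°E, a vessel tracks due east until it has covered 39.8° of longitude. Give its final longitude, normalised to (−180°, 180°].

Start at +154.2°; shift +39.8° → +194.0°.
+194.0° lies outside (−180°, 180°]; subtract 360° → -166.0°.

166.0°W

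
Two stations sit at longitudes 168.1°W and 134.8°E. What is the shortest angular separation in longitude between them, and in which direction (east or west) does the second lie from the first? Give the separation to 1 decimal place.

57.1° west

Raw difference: 134.8 − -168.1 = 302.9°.
Normalise into (−180°, 180°]: 302.9° − 360° = -57.1°.
Negative ⇒ the second point lies to the west; separation 57.1°.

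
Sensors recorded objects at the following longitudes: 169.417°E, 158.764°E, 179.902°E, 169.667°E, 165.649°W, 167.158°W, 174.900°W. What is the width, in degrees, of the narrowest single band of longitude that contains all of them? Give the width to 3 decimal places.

Sort the longitudes: -174.900°, -167.158°, -165.649°, +158.764°, +169.417°, +169.667°, +179.902°.
Eastward gaps between consecutive values (wrapping around): 7.742°, 1.509°, 324.413°, 10.653°, 0.250°, 10.235°, 5.198°.
Largest gap = 324.413° ⇒ minimal covering band is its complement: 360° − 324.413° = 35.587°.
Band runs from +158.764° eastward to -165.649°, crossing the antimeridian.

35.587°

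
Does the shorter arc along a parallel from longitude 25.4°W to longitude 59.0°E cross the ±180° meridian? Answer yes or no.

Signed shortest Δλ = ((59.0 − -25.4 + 180) mod 360) − 180 = 84.4°.
Going east by 84.4° from -25.4° reaches +59.0° without touching 180°.

No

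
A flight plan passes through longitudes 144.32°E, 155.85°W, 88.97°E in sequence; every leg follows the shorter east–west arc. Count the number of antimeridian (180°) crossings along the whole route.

Leg 1: +144.32° → -155.85°, shortest Δλ = 59.83° (east) — crosses 180°.
Leg 2: -155.85° → +88.97°, shortest Δλ = -115.18° (west) — crosses 180°.
Total crossings: 2.

2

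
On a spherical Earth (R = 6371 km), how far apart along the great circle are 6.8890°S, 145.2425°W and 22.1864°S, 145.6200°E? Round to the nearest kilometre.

7575 km

Δλ = 145.6200 − -145.2425 = 290.8625°; wrapped into (−180°, 180°]: -69.1375°.
Δφ = -22.1864 − -6.8890 = -15.2974°.
a = sin²(Δφ/2) + cos φ₁ · cos φ₂ · sin²(Δλ/2) = 0.313664.
c = 2·atan2(√a, √(1−a)) = 1.18891 rad → d = 6371·c ≈ 7574.54 km.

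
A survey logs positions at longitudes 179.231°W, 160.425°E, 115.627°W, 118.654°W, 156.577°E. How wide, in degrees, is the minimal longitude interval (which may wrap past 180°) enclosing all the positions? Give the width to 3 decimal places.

87.796°

Sort the longitudes: -179.231°, -118.654°, -115.627°, +156.577°, +160.425°.
Eastward gaps between consecutive values (wrapping around): 60.577°, 3.027°, 272.204°, 3.848°, 20.344°.
Largest gap = 272.204° ⇒ minimal covering band is its complement: 360° − 272.204° = 87.796°.
Band runs from +156.577° eastward to -115.627°, crossing the antimeridian.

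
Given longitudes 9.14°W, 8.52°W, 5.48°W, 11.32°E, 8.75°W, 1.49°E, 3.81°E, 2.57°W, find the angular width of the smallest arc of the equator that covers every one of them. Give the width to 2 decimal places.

20.46°

Sort the longitudes: -9.14°, -8.75°, -8.52°, -5.48°, -2.57°, +1.49°, +3.81°, +11.32°.
Eastward gaps between consecutive values (wrapping around): 0.39°, 0.23°, 3.04°, 2.91°, 4.06°, 2.32°, 7.51°, 339.54°.
Largest gap = 339.54° ⇒ minimal covering band is its complement: 360° − 339.54° = 20.46°.
Band runs from -9.14° eastward to +11.32°.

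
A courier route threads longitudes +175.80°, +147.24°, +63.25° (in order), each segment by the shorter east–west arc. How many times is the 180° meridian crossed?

0

Leg 1: +175.80° → +147.24°, shortest Δλ = -28.56° (west) — does not cross 180°.
Leg 2: +147.24° → +63.25°, shortest Δλ = -83.99° (west) — does not cross 180°.
Total crossings: 0.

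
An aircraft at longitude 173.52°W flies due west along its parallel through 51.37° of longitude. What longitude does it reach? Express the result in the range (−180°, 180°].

Start at -173.52°; shift −51.37° → -224.89°.
-224.89° lies outside (−180°, 180°]; add 360° → +135.11°.

135.11°E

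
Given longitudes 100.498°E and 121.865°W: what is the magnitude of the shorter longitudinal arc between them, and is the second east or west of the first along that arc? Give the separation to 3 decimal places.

137.637° east

Raw difference: -121.865 − 100.498 = -222.363°.
Normalise into (−180°, 180°]: -222.363° + 360° = 137.637°.
Positive ⇒ the second point lies to the east; separation 137.637°.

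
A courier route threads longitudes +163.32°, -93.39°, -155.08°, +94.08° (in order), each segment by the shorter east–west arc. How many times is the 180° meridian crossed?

2

Leg 1: +163.32° → -93.39°, shortest Δλ = 103.29° (east) — crosses 180°.
Leg 2: -93.39° → -155.08°, shortest Δλ = -61.69° (west) — does not cross 180°.
Leg 3: -155.08° → +94.08°, shortest Δλ = -110.84° (west) — crosses 180°.
Total crossings: 2.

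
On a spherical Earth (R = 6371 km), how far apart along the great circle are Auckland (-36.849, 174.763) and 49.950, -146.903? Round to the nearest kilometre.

Δλ = -146.903 − 174.763 = -321.666°; wrapped into (−180°, 180°]: 38.334°.
Δφ = 49.950 − -36.849 = 86.799°.
a = sin²(Δφ/2) + cos φ₁ · cos φ₂ · sin²(Δλ/2) = 0.527585.
c = 2·atan2(√a, √(1−a)) = 1.62599 rad → d = 6371·c ≈ 10359.21 km.

10359 km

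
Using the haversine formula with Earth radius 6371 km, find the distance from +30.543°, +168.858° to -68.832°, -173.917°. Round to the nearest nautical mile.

Δλ = -173.917 − 168.858 = -342.775°; wrapped into (−180°, 180°]: 17.225°.
Δφ = -68.832 − 30.543 = -99.375°.
a = sin²(Δφ/2) + cos φ₁ · cos φ₂ · sin²(Δλ/2) = 0.588422.
c = 2·atan2(√a, √(1−a)) = 1.74858 rad → d = 6371·c ≈ 11140.17 km ≈ 6015.21 nmi.

6015 nmi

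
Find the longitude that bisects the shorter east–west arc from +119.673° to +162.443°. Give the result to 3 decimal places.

+141.058°

Signed shortest Δλ from +119.673° to +162.443° is +42.770°.
Midpoint longitude = +119.673° + (+42.770°)/2 = +119.673° + 21.385° = +141.058°.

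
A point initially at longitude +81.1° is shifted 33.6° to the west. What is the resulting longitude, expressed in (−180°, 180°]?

+47.5°

Start at +81.1°; shift −33.6° → +47.5°.
+47.5° already lies in (−180°, 180°].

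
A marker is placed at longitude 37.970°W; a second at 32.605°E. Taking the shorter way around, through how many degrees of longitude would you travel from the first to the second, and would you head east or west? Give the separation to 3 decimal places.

70.575° east

Raw difference: 32.605 − -37.970 = 70.575°.
Normalise into (−180°, 180°]: 70.575° stays 70.575°.
Positive ⇒ the second point lies to the east; separation 70.575°.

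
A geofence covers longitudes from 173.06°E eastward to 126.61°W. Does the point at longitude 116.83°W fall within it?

No

Band width going east from +173.06° to -126.61°: ((-126.61 − 173.06) mod 360) = 60.33°.
Offset of -116.83° east of the west edge: ((-116.83 − 173.06) mod 360) = 70.11°.
70.11° > 60.33° ⇒ outside.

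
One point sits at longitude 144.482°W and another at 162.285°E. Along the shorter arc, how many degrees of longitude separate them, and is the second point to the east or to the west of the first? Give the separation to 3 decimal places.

Raw difference: 162.285 − -144.482 = 306.767°.
Normalise into (−180°, 180°]: 306.767° − 360° = -53.233°.
Negative ⇒ the second point lies to the west; separation 53.233°.

53.233° west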